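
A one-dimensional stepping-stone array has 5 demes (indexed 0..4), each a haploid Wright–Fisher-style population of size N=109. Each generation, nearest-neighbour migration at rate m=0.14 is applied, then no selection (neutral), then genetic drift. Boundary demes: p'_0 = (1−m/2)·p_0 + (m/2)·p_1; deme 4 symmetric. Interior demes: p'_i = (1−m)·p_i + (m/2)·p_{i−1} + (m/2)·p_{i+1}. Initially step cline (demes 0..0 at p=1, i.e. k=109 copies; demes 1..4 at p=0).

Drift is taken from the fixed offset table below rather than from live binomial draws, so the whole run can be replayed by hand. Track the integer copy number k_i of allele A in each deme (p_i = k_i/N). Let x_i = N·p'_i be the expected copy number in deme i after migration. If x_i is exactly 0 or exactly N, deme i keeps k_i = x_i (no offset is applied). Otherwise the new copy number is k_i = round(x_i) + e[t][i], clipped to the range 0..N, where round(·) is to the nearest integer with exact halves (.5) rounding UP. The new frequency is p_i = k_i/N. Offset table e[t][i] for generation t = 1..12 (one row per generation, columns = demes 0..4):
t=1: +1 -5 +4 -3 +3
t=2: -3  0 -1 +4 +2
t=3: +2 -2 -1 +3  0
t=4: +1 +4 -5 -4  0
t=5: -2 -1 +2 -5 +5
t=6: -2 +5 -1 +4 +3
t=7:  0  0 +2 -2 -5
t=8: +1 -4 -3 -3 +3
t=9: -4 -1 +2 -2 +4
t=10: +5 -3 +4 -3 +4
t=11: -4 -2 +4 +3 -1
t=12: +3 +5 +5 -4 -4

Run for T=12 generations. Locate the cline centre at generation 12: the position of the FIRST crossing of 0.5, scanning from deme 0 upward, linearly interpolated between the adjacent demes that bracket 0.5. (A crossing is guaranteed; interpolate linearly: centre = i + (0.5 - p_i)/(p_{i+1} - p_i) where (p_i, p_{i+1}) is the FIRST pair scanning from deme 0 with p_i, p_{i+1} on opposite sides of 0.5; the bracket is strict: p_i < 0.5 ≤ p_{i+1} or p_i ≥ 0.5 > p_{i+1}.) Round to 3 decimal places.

t=0: k=[109 0 0 0 0]
t=1: x=[101.3700 7.6300 0.0000 0.0000 0.0000] k=[102 3 0 0 0]
t=2: x=[95.0700 9.7200 0.2100 0.0000 0.0000] k=[92 10 0 0 0]
t=3: x=[86.2600 15.0400 0.7000 0.0000 0.0000] k=[88 13 0 0 0]
t=4: x=[82.7500 17.3400 0.9100 0.0000 0.0000] k=[84 21 0 0 0]
t=5: x=[79.5900 23.9400 1.4700 0.0000 0.0000] k=[78 23 3 0 0]
t=6: x=[74.1500 25.4500 4.1900 0.2100 0.0000] k=[72 30 3 4 0]
t=7: x=[69.0600 31.0500 4.9600 3.6500 0.2800] k=[69 31 7 2 0]
t=8: x=[66.3400 31.9800 8.3300 2.2100 0.1400] k=[67 28 5 0 3]
t=9: x=[64.2700 29.1200 6.2600 0.5600 2.7900] k=[60 28 8 0 7]
t=10: x=[57.7600 28.8400 8.8400 1.0500 6.5100] k=[63 26 13 0 11]
t=11: x=[60.4100 27.6800 13.0000 1.6800 10.2300] k=[56 26 17 5 9]
t=12: x=[53.9000 27.4700 16.7900 6.1200 8.7200] k=[57 32 22 2 5]

0.100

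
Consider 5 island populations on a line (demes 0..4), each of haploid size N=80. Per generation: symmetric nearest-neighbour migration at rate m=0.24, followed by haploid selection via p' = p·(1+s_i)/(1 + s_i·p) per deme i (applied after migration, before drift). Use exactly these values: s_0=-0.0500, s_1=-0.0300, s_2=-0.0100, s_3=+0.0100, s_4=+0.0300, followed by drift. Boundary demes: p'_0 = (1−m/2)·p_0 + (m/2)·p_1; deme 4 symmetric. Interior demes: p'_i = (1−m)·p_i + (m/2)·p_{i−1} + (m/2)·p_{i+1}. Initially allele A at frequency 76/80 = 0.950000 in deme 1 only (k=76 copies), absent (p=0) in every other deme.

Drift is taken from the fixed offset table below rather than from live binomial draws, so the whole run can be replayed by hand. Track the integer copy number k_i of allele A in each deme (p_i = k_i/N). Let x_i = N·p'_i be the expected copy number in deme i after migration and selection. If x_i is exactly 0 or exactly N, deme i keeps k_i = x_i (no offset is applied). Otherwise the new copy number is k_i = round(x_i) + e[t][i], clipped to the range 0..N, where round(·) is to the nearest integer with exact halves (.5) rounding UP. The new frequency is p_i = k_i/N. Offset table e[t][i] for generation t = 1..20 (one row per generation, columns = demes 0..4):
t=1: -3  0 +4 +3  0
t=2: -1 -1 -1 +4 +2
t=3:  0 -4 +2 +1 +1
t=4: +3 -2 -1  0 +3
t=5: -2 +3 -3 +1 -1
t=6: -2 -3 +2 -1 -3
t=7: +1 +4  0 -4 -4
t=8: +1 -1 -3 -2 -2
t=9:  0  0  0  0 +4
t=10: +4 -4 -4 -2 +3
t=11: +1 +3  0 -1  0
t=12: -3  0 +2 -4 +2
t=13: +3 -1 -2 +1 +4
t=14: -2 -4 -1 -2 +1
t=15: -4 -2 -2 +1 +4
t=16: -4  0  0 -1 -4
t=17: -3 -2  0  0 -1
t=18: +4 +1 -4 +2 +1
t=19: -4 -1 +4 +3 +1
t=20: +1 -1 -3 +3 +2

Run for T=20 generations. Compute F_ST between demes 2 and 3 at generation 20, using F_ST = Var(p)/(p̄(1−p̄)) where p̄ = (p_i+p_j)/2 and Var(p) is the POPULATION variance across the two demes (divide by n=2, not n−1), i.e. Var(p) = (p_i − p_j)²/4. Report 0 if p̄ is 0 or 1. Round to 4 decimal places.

t=0: k=[0 76 0 0 0]
t=1: x=[8.7137 57.2676 9.0391 0.0000 0.0000] k=[6 57 13 0 0]
t=2: x=[11.6019 45.0015 16.5875 1.5753 0.0000] k=[11 44 16 6 0]
t=3: x=[14.3461 36.0758 18.0193 6.5395 0.7414] k=[14 32 20 8 2]
t=4: x=[15.5086 27.8445 19.8496 8.7976 2.7987] k=[19 26 19 9 6]
t=5: x=[19.0846 23.8075 18.4967 9.9262 6.5352] k=[17 27 15 11 6]
t=6: x=[17.4889 23.8470 15.8320 10.9739 6.7812] k=[15 21 18 10 4]
t=7: x=[15.0822 19.4678 17.2635 10.3292 4.8530] k=[16 23 17 6 1]
t=8: x=[16.1682 20.9654 16.2694 6.7815 1.6470] k=[17 20 13 5 0]
t=9: x=[16.6729 18.3655 12.7718 5.4100 0.6179] k=[17 18 13 5 5]
t=10: x=[16.4399 16.8709 12.5334 6.0151 5.1404] k=[20 13 9 4 8]
t=11: x=[18.4226 13.0245 8.8010 5.1275 7.7238] k=[19 16 9 4 8]
t=12: x=[17.9167 15.1425 9.1582 5.1275 7.7238] k=[15 15 11 1 10]
t=13: x=[14.3849 14.1615 10.1903 3.3114 9.1570] k=[17 13 8 4 13]
t=14: x=[15.8577 12.5542 8.0470 5.6117 12.2230] k=[14 9 7 4 13]
t=15: x=[12.8375 9.1112 6.8171 5.4907 12.2230] k=[9 7 5 6 16]
t=16: x=[8.3678 6.8079 5.3100 7.1445 15.1599] k=[4 7 5 6 11]
t=17: x=[4.1533 6.2229 5.3100 6.5395 10.6704] k=[1 4 5 7 10]
t=18: x=[1.2931 3.6523 5.0720 7.1848 9.8934] k=[5 5 1 9 11]
t=19: x=[4.7649 4.3918 2.4163 8.3542 11.0383] k=[1 3 6 11 12]
t=20: x=[1.1789 3.0299 6.1824 10.6112 12.1821] k=[2 2 3 14 14]

0.0498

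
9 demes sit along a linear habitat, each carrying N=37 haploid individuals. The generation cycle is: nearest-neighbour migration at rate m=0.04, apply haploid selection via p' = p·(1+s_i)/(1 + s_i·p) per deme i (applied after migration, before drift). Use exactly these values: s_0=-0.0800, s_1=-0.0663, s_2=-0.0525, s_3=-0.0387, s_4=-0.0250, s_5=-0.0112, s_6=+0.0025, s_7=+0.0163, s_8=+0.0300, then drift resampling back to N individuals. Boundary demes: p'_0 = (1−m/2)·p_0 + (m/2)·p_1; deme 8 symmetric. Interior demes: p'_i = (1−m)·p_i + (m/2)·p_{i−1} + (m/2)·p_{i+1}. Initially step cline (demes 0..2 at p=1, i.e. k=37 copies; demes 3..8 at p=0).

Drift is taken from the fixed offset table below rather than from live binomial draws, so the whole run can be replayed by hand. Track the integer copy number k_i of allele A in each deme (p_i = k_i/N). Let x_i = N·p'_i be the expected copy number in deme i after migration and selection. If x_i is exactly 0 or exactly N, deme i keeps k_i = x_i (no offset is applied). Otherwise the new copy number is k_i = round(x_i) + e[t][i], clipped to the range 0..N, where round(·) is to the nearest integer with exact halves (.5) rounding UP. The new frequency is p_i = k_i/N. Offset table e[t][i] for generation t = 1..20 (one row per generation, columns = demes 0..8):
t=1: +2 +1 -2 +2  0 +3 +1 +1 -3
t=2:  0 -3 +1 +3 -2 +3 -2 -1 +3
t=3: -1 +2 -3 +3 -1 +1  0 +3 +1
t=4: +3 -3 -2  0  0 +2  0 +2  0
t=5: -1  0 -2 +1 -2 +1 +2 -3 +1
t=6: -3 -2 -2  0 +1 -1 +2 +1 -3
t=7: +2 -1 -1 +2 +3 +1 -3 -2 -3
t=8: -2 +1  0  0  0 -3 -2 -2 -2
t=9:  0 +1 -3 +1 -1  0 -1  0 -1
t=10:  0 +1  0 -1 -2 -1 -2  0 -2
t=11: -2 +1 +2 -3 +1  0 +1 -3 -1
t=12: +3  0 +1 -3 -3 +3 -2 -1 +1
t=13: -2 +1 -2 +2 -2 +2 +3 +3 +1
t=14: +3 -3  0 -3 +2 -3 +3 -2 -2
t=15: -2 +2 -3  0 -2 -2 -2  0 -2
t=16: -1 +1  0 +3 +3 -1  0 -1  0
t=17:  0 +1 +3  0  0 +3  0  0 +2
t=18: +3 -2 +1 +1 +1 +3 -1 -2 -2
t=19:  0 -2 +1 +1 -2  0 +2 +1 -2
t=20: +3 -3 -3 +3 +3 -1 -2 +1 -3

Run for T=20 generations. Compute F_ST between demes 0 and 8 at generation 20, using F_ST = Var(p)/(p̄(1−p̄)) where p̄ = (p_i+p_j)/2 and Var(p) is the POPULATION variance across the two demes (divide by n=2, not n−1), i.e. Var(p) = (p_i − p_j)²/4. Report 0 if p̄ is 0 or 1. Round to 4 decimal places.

t=0: k=[37 37 37 0 0 0 0 0 0]
t=1: x=[37.0000 37.0000 36.2199 0.7119 0.0000 0.0000 0.0000 0.0000 0.0000] k=[37 37 34 3 0 0 0 0 0]
t=2: x=[37.0000 36.9357 33.2627 3.4350 0.0585 0.0000 0.0000 0.0000 0.0000] k=[37 34 34 6 0 0 0 0 0]
t=3: x=[36.9348 33.8689 33.2627 6.2328 0.1170 0.0000 0.0000 0.0000 0.0000] k=[36 36 30 9 0 0 0 0 0]
t=4: x=[35.9156 35.8030 29.3788 8.9691 0.1755 0.0000 0.0000 0.0000 0.0000] k=[37 33 27 9 0 0 0 0 0]
t=5: x=[36.9131 32.7064 26.3558 8.9103 0.1755 0.0000 0.0000 0.0000 0.0000] k=[36 33 24 10 0 0 0 0 0]
t=6: x=[35.8507 32.6221 23.4402 9.7932 0.1950 0.0000 0.0000 0.0000 0.0000] k=[33 31 21 10 1 0 0 0 0]
t=7: x=[32.6500 30.4797 20.4885 9.7539 1.1319 0.0198 0.0000 0.0000 0.0000] k=[35 29 19 12 4 1 0 0 0]
t=8: x=[34.7071 28.4784 18.5613 11.6625 4.0086 1.0287 0.0200 0.0000 0.0000] k=[33 29 19 12 4 0 0 0 0]
t=9: x=[32.6073 28.4369 18.5613 11.6625 3.9890 0.0791 0.0000 0.0000 0.0000] k=[33 29 16 13 3 0 0 0 0]
t=10: x=[32.6073 28.3746 15.7106 12.5309 3.0680 0.0593 0.0000 0.0000 0.0000] k=[33 29 16 12 1 0 0 0 0]
t=11: x=[32.6073 28.3746 15.6908 11.5442 1.1709 0.0198 0.0000 0.0000 0.0000] k=[31 29 18 9 2 0 0 0 0]
t=12: x=[30.5267 28.3746 17.5419 8.7731 2.0504 0.0396 0.0000 0.0000 0.0000] k=[34 28 19 6 0 3 0 0 0]
t=13: x=[33.6334 27.4625 18.4212 5.9405 0.1755 2.8502 0.0601 0.0000 0.0000] k=[32 28 16 8 0 5 3 0 0]
t=14: x=[31.5434 27.3590 15.5915 7.7553 0.2535 4.8126 2.9868 0.0610 0.0000] k=[35 24 16 5 2 2 6 0 0]
t=15: x=[34.5995 23.4770 15.4527 4.9872 2.0113 2.0580 5.8122 0.1219 0.0000] k=[33 25 12 5 0 0 4 0 0]
t=16: x=[32.5220 24.3349 11.6846 4.8706 0.0975 0.0791 3.8486 0.0813 0.0000] k=[32 25 12 8 3 0 4 0 0]
t=17: x=[31.4797 24.3144 11.7435 7.7357 2.9701 0.1384 3.8486 0.0813 0.0000] k=[31 25 15 8 3 3 4 0 0]
t=18: x=[30.4421 24.3554 14.5809 7.7944 3.0288 2.9889 3.9087 0.0813 0.0000] k=[33 22 16 9 4 6 3 0 0]
t=19: x=[32.4581 21.4856 15.4923 8.7731 4.0478 5.8444 3.0069 0.0610 0.0000] k=[32 19 16 10 2 6 5 1 0]
t=20: x=[31.3524 18.5658 15.4527 9.6753 2.1873 5.8444 4.9507 1.0768 0.0206] k=[34 16 12 13 5 5 3 2 0]

0.8500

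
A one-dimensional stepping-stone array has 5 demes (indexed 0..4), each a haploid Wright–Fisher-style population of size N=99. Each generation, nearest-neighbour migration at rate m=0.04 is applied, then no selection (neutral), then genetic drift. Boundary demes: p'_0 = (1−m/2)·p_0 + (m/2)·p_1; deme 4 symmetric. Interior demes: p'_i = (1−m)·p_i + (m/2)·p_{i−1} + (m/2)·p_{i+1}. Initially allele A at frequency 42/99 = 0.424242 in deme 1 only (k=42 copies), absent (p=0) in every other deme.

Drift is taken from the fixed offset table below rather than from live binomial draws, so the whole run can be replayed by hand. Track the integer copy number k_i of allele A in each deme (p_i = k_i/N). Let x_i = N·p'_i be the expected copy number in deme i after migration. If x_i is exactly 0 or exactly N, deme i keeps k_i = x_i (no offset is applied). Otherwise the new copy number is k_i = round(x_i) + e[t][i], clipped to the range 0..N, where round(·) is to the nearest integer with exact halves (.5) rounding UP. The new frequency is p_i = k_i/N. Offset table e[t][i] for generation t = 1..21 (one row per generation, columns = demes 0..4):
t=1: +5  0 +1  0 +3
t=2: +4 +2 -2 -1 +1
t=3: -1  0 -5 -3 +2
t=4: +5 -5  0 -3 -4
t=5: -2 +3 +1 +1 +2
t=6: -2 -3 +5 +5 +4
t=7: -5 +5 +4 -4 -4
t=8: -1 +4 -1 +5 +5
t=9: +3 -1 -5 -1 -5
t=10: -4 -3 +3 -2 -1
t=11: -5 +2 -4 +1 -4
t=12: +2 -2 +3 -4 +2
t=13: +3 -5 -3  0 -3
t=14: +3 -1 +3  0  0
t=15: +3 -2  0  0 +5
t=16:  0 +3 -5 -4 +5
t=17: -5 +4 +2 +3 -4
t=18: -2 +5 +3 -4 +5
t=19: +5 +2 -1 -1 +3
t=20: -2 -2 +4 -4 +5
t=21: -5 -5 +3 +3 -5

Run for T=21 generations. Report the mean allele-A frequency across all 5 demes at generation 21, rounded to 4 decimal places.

t=0: k=[0 42 0 0 0]
t=1: x=[0.8400 40.3200 0.8400 0.0000 0.0000] k=[6 40 2 0 0]
t=2: x=[6.6800 38.5600 2.7200 0.0400 0.0000] k=[11 41 1 0 0]
t=3: x=[11.6000 39.6000 1.7800 0.0200 0.0000] k=[11 40 0 0 0]
t=4: x=[11.5800 38.6200 0.8000 0.0000 0.0000] k=[17 34 1 0 0]
t=5: x=[17.3400 33.0000 1.6400 0.0200 0.0000] k=[15 36 3 1 0]
t=6: x=[15.4200 34.9200 3.6200 1.0200 0.0200] k=[13 32 9 6 4]
t=7: x=[13.3800 31.1600 9.4000 6.0200 4.0400] k=[8 36 13 2 0]
t=8: x=[8.5600 34.9800 13.2400 2.1800 0.0400] k=[8 39 12 7 5]
t=9: x=[8.6200 37.8400 12.4400 7.0600 5.0400] k=[12 37 7 6 0]
t=10: x=[12.5000 35.9000 7.5800 5.9000 0.1200] k=[9 33 11 4 0]
t=11: x=[9.4800 32.0800 11.3000 4.0600 0.0800] k=[4 34 7 5 0]
t=12: x=[4.6000 32.8600 7.5000 4.9400 0.1000] k=[7 31 11 1 2]
t=13: x=[7.4800 30.1200 11.2000 1.2200 1.9800] k=[10 25 8 1 0]
t=14: x=[10.3000 24.3600 8.2000 1.1200 0.0200] k=[13 23 11 1 0]
t=15: x=[13.2000 22.5600 11.0400 1.1800 0.0200] k=[16 21 11 1 5]
t=16: x=[16.1000 20.7000 11.0000 1.2800 4.9200] k=[16 24 6 0 10]
t=17: x=[16.1600 23.4800 6.2400 0.3200 9.8000] k=[11 27 8 3 6]
t=18: x=[11.3200 26.3000 8.2800 3.1600 5.9400] k=[9 31 11 0 11]
t=19: x=[9.4400 30.1600 11.1800 0.4400 10.7800] k=[14 32 10 0 14]
t=20: x=[14.3600 31.2000 10.2400 0.4800 13.7200] k=[12 29 14 0 19]
t=21: x=[12.3400 28.3600 14.0200 0.6600 18.6200] k=[7 23 17 4 14]

0.1313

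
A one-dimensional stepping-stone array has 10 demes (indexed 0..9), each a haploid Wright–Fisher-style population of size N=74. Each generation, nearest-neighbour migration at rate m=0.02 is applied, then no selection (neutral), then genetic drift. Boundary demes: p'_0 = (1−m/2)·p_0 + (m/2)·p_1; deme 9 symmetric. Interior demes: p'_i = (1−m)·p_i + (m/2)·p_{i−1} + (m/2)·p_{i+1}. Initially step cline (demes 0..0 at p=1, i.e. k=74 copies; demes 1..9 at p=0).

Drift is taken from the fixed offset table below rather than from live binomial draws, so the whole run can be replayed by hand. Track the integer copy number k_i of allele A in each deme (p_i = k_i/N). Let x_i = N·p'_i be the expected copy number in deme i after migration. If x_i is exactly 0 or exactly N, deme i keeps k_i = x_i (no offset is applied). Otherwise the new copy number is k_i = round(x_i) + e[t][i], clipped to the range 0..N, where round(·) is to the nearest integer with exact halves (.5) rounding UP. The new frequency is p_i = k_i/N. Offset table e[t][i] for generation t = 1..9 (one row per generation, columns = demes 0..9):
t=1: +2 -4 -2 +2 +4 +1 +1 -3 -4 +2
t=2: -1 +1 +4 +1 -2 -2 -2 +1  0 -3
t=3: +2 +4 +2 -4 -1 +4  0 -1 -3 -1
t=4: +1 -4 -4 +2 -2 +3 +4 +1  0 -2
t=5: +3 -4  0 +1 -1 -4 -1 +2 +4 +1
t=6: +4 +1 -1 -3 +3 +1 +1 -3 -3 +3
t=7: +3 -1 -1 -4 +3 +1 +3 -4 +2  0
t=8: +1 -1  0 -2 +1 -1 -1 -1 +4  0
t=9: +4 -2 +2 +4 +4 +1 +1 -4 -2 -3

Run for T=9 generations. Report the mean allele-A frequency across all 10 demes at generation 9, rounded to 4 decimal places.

0.1270

t=0: k=[74 0 0 0 0 0 0 0 0 0]
t=1: x=[73.2600 0.7400 0.0000 0.0000 0.0000 0.0000 0.0000 0.0000 0.0000 0.0000] k=[74 0 0 0 0 0 0 0 0 0]
t=2: x=[73.2600 0.7400 0.0000 0.0000 0.0000 0.0000 0.0000 0.0000 0.0000 0.0000] k=[72 2 0 0 0 0 0 0 0 0]
t=3: x=[71.3000 2.6800 0.0200 0.0000 0.0000 0.0000 0.0000 0.0000 0.0000 0.0000] k=[73 7 2 0 0 0 0 0 0 0]
t=4: x=[72.3400 7.6100 2.0300 0.0200 0.0000 0.0000 0.0000 0.0000 0.0000 0.0000] k=[73 4 0 2 0 0 0 0 0 0]
t=5: x=[72.3100 4.6500 0.0600 1.9600 0.0200 0.0000 0.0000 0.0000 0.0000 0.0000] k=[74 1 0 3 0 0 0 0 0 0]
t=6: x=[73.2700 1.7200 0.0400 2.9400 0.0300 0.0000 0.0000 0.0000 0.0000 0.0000] k=[74 3 0 0 3 0 0 0 0 0]
t=7: x=[73.2900 3.6800 0.0300 0.0300 2.9400 0.0300 0.0000 0.0000 0.0000 0.0000] k=[74 3 0 0 6 1 0 0 0 0]
t=8: x=[73.2900 3.6800 0.0300 0.0600 5.8900 1.0400 0.0100 0.0000 0.0000 0.0000] k=[74 3 0 0 7 0 0 0 0 0]
t=9: x=[73.2900 3.6800 0.0300 0.0700 6.8600 0.0700 0.0000 0.0000 0.0000 0.0000] k=[74 2 2 4 11 1 0 0 0 0]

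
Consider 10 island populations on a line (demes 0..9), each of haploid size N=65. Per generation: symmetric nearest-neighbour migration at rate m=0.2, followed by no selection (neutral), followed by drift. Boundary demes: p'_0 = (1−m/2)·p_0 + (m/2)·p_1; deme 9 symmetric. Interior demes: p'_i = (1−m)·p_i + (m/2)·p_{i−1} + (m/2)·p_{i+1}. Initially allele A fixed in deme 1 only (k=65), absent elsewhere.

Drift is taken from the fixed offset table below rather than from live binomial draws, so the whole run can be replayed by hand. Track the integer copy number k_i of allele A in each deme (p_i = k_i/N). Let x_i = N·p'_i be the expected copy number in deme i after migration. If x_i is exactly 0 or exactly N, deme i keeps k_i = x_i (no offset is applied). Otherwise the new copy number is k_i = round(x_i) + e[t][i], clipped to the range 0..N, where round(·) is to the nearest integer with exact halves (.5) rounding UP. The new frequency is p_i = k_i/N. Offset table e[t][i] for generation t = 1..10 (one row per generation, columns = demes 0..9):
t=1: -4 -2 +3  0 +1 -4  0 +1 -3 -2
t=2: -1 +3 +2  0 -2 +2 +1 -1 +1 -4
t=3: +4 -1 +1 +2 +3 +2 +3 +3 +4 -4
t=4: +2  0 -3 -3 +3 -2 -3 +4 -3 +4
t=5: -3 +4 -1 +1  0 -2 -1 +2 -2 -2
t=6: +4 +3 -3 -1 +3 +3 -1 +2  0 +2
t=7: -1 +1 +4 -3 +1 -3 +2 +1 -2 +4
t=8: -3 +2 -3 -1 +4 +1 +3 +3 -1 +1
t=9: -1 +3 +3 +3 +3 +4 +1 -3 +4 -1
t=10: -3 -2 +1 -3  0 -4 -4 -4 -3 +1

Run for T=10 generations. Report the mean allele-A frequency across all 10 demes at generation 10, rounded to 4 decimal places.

0.1400

t=0: k=[0 65 0 0 0 0 0 0 0 0]
t=1: x=[6.5000 52.0000 6.5000 0.0000 0.0000 0.0000 0.0000 0.0000 0.0000 0.0000] k=[3 50 10 0 0 0 0 0 0 0]
t=2: x=[7.7000 41.3000 13.0000 1.0000 0.0000 0.0000 0.0000 0.0000 0.0000 0.0000] k=[7 44 15 1 0 0 0 0 0 0]
t=3: x=[10.7000 37.4000 16.5000 2.3000 0.1000 0.0000 0.0000 0.0000 0.0000 0.0000] k=[15 36 18 4 3 0 0 0 0 0]
t=4: x=[17.1000 32.1000 18.4000 5.3000 2.8000 0.3000 0.0000 0.0000 0.0000 0.0000] k=[19 32 15 2 6 0 0 0 0 0]
t=5: x=[20.3000 29.0000 15.4000 3.7000 5.0000 0.6000 0.0000 0.0000 0.0000 0.0000] k=[17 33 14 5 5 0 0 0 0 0]
t=6: x=[18.6000 29.5000 15.0000 5.9000 4.5000 0.5000 0.0000 0.0000 0.0000 0.0000] k=[23 33 12 5 8 4 0 0 0 0]
t=7: x=[24.0000 29.9000 13.4000 6.0000 7.3000 4.0000 0.4000 0.0000 0.0000 0.0000] k=[23 31 17 3 8 1 2 0 0 0]
t=8: x=[23.8000 28.8000 17.0000 4.9000 6.8000 1.8000 1.7000 0.2000 0.0000 0.0000] k=[21 31 14 4 11 3 5 3 0 0]
t=9: x=[22.0000 28.3000 14.7000 5.7000 9.5000 4.0000 4.6000 2.9000 0.3000 0.0000] k=[21 31 18 9 13 8 6 0 4 0]
t=10: x=[22.0000 28.7000 18.4000 10.3000 12.1000 8.3000 5.6000 1.0000 3.2000 0.4000] k=[19 27 19 7 12 4 2 0 0 1]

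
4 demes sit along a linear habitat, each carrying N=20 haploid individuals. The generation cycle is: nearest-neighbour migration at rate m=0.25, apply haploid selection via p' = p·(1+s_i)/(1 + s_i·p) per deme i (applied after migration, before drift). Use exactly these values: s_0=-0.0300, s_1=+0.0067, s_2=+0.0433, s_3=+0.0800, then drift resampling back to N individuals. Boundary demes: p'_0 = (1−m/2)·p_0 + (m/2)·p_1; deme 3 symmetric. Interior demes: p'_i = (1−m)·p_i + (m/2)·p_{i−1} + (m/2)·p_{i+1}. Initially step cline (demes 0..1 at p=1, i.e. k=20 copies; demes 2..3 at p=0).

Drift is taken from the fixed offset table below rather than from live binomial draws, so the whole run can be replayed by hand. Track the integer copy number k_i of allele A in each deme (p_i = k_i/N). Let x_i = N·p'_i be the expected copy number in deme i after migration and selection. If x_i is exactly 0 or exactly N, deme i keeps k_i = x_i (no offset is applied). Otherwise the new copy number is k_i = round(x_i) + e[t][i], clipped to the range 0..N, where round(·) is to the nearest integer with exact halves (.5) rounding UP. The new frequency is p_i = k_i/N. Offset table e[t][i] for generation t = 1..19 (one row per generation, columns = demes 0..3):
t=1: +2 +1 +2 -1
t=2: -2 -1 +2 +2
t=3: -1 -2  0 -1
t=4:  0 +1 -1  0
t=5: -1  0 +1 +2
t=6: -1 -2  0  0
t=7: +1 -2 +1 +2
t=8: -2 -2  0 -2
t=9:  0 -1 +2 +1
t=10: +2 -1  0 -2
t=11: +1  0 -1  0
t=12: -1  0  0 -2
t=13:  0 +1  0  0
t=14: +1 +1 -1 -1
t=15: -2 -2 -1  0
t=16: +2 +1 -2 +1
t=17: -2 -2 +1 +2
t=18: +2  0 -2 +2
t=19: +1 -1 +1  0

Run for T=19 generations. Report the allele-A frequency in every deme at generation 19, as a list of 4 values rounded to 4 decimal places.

[0.6500, 0.4500, 0.5500, 0.7500]

t=0: k=[20 20 0 0]
t=1: x=[20.0000 17.5146 2.5942 0.0000] k=[20 19 5 0]
t=2: x=[19.8712 17.3902 6.3066 0.6733] k=[18 16 8 3]
t=3: x=[17.6885 15.2741 8.5820 3.8590] k=[17 13 9 3]
t=4: x=[16.4112 13.0304 8.9592 3.9901] k=[16 14 8 4]
t=5: x=[15.6472 13.5293 8.4562 4.7741] k=[15 14 9 7]
t=6: x=[14.7580 13.5293 9.5864 7.6093] k=[14 12 10 8]
t=7: x=[13.6184 12.0320 10.2119 8.6254] k=[15 10 11 11]
t=8: x=[14.2510 10.7832 11.0849 11.3793] k=[12 9 11 9]
t=9: x=[11.4764 9.6583 10.7112 9.6336] k=[11 9 13 11]
t=10: x=[10.5984 9.7834 12.4502 11.6268] k=[13 9 12 10]
t=11: x=[12.3567 9.9084 11.5823 10.6340] k=[13 10 11 11]
t=12: x=[12.4826 10.5333 11.0849 11.3793] k=[11 11 11 9]
t=13: x=[10.8490 11.0330 10.9604 9.6336] k=[11 12 11 10]
t=14: x=[10.9744 11.7823 11.2093 10.5094] k=[12 13 10 10]
t=15: x=[11.9791 12.5313 10.5864 10.3846] k=[10 11 10 10]
t=16: x=[9.9727 10.7832 10.3368 10.3846] k=[12 12 8 11]
t=17: x=[11.8534 11.5326 9.0847 11.0072] k=[10 10 10 13]
t=18: x=[9.8477 10.0334 10.5864 12.9795] k=[12 10 9 15]
t=19: x=[11.6020 10.1584 10.0869 14.5601] k=[13 9 11 15]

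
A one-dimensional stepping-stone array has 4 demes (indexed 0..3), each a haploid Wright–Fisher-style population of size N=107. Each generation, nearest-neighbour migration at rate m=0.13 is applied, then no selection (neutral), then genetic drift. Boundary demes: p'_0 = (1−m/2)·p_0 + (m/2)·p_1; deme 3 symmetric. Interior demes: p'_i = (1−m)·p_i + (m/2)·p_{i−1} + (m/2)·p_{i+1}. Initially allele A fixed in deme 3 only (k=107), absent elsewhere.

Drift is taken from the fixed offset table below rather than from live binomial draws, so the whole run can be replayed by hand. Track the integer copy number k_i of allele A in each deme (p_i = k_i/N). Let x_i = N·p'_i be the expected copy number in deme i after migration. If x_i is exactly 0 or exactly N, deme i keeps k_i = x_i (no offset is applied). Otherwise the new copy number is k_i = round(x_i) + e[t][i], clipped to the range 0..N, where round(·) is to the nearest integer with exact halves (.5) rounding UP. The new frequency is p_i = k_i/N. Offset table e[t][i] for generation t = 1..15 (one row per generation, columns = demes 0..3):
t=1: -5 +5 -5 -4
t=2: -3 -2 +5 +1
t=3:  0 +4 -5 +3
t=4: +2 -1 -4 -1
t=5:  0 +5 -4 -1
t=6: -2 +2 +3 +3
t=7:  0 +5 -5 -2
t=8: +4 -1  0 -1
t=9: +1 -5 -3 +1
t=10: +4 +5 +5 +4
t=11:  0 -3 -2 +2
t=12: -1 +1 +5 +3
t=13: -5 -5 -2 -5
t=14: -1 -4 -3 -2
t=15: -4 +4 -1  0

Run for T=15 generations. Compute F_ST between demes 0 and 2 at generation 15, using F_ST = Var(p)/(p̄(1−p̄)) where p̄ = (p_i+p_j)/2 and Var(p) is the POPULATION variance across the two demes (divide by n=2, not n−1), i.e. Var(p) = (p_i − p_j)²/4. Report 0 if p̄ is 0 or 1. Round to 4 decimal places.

t=0: k=[0 0 0 107]
t=1: x=[0.0000 0.0000 6.9550 100.0450] k=[0 0 2 96]
t=2: x=[0.0000 0.1300 7.9800 89.8900] k=[0 0 13 91]
t=3: x=[0.0000 0.8450 17.2250 85.9300] k=[0 5 12 89]
t=4: x=[0.3250 5.1300 16.5500 83.9950] k=[2 4 13 83]
t=5: x=[2.1300 4.4550 16.9650 78.4500] k=[2 9 13 77]
t=6: x=[2.4550 8.8050 16.9000 72.8400] k=[0 11 20 76]
t=7: x=[0.7150 10.8700 23.0550 72.3600] k=[1 16 18 70]
t=8: x=[1.9750 15.1550 21.2500 66.6200] k=[6 14 21 66]
t=9: x=[6.5200 13.9350 23.4700 63.0750] k=[8 9 20 64]
t=10: x=[8.0650 9.6500 22.1450 61.1400] k=[12 15 27 65]
t=11: x=[12.1950 15.5850 28.6900 62.5300] k=[12 13 27 65]
t=12: x=[12.0650 13.8450 28.5600 62.5300] k=[11 15 34 66]
t=13: x=[11.2600 15.9750 34.8450 63.9200] k=[6 11 33 59]
t=14: x=[6.3250 12.1050 33.2600 57.3100] k=[5 8 30 55]
t=15: x=[5.1950 9.2350 30.1950 53.3750] k=[1 13 29 53]

0.1420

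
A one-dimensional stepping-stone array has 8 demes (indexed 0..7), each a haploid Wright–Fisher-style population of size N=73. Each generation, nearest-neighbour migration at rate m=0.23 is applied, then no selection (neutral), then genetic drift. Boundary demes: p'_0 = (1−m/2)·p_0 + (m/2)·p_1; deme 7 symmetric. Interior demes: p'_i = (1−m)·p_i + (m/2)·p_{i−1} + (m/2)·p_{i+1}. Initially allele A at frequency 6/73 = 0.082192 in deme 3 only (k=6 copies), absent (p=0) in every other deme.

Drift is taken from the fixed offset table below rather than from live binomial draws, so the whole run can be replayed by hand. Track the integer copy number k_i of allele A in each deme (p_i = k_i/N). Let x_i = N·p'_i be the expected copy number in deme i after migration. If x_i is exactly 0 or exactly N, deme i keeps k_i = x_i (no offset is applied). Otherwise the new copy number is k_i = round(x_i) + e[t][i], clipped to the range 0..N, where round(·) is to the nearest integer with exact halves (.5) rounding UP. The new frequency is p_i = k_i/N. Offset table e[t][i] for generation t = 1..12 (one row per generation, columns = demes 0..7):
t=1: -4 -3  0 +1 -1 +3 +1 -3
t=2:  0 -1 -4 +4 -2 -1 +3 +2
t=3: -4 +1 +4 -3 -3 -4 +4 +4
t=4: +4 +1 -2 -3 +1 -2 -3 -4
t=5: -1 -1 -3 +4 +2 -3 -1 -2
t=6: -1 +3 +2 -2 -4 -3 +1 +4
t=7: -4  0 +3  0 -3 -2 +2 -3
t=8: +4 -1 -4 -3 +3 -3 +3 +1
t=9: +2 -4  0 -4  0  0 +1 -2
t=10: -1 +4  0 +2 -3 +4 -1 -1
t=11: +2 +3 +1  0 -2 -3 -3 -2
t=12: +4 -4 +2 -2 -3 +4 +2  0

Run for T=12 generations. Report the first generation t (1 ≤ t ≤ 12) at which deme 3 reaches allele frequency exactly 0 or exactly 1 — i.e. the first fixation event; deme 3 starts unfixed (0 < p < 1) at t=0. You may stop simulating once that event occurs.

8

t=0: k=[0 0 0 6 0 0 0 0]
t=1: x=[0.0000 0.0000 0.6900 4.6200 0.6900 0.0000 0.0000 0.0000] k=[0 0 1 6 0 0 0 0]
t=2: x=[0.0000 0.1150 1.4600 4.7350 0.6900 0.0000 0.0000 0.0000] k=[0 0 0 9 0 0 0 0]
t=3: x=[0.0000 0.0000 1.0350 6.9300 1.0350 0.0000 0.0000 0.0000] k=[0 0 5 4 0 0 0 0]
t=4: x=[0.0000 0.5750 4.3100 3.6550 0.4600 0.0000 0.0000 0.0000] k=[0 2 2 1 1 0 0 0]
t=5: x=[0.2300 1.7700 1.8850 1.1150 0.8850 0.1150 0.0000 0.0000] k=[0 1 0 5 3 0 0 0]
t=6: x=[0.1150 0.7700 0.6900 4.1950 2.8850 0.3450 0.0000 0.0000] k=[0 4 3 2 0 0 0 0]
t=7: x=[0.4600 3.4250 3.0000 1.8850 0.2300 0.0000 0.0000 0.0000] k=[0 3 6 2 0 0 0 0]
t=8: x=[0.3450 3.0000 5.1950 2.2300 0.2300 0.0000 0.0000 0.0000] k=[4 2 1 0 3 0 0 0]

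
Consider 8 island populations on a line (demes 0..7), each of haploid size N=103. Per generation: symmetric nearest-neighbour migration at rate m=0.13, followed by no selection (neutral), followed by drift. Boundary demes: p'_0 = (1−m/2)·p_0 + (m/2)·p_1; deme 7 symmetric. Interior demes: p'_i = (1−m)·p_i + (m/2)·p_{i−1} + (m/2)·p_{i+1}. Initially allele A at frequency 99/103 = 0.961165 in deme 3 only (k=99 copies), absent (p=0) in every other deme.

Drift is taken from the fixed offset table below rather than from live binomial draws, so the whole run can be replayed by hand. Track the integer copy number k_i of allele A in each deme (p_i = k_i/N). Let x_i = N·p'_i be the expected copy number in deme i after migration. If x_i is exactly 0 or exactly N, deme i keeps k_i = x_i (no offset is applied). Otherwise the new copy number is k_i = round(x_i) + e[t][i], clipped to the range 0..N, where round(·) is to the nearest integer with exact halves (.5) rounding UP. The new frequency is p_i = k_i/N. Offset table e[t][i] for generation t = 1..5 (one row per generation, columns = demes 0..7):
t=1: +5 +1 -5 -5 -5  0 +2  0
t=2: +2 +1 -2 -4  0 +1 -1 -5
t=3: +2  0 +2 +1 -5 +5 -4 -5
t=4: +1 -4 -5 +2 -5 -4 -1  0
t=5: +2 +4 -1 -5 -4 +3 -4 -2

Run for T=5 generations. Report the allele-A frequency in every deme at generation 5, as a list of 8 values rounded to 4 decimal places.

t=0: k=[0 0 0 99 0 0 0 0]
t=1: x=[0.0000 0.0000 6.4350 86.1300 6.4350 0.0000 0.0000 0.0000] k=[0 0 1 81 1 0 0 0]
t=2: x=[0.0000 0.0650 6.1350 70.6000 6.1350 0.0650 0.0000 0.0000] k=[0 1 4 67 6 1 0 0]
t=3: x=[0.0650 1.1300 7.9000 58.9400 9.6400 1.2600 0.0650 0.0000] k=[2 1 10 60 5 6 0 0]
t=4: x=[1.9350 1.6500 12.6650 53.1750 8.6400 5.5450 0.3900 0.0000] k=[3 0 8 55 4 2 0 0]
t=5: x=[2.8050 0.7150 10.5350 48.6300 7.1850 2.0000 0.1300 0.0000] k=[5 5 10 44 3 5 0 0]

[0.0485, 0.0485, 0.0971, 0.4272, 0.0291, 0.0485, 0.0000, 0.0000]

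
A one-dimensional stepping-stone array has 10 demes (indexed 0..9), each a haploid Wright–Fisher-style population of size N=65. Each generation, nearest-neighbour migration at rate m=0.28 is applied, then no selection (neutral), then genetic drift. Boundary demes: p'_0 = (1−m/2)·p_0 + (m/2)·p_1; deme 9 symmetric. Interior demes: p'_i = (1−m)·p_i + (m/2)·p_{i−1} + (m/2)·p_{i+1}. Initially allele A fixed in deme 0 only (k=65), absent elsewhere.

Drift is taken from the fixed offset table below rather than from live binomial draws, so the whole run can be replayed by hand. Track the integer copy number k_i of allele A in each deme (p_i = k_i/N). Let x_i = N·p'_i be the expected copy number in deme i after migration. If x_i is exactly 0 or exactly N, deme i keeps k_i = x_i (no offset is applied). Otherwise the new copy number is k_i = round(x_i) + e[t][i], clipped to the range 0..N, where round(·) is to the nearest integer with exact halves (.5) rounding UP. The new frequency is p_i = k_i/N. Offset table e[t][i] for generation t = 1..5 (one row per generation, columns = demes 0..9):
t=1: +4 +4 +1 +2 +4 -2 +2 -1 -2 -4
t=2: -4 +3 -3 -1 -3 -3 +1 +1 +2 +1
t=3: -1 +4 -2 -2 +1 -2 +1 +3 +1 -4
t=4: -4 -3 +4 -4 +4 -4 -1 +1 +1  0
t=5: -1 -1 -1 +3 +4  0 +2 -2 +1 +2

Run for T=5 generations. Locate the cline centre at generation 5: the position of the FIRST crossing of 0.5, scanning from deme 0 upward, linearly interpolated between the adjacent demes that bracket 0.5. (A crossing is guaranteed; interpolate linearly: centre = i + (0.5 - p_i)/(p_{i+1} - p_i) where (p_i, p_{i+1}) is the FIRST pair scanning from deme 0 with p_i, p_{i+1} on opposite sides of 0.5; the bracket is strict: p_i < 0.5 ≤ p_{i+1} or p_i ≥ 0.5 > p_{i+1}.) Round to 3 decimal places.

t=0: k=[65 0 0 0 0 0 0 0 0 0]
t=1: x=[55.9000 9.1000 0.0000 0.0000 0.0000 0.0000 0.0000 0.0000 0.0000 0.0000] k=[60 13 0 0 0 0 0 0 0 0]
t=2: x=[53.4200 17.7600 1.8200 0.0000 0.0000 0.0000 0.0000 0.0000 0.0000 0.0000] k=[49 21 0 0 0 0 0 0 0 0]
t=3: x=[45.0800 21.9800 2.9400 0.0000 0.0000 0.0000 0.0000 0.0000 0.0000 0.0000] k=[44 26 1 0 0 0 0 0 0 0]
t=4: x=[41.4800 25.0200 4.3600 0.1400 0.0000 0.0000 0.0000 0.0000 0.0000 0.0000] k=[37 22 8 0 0 0 0 0 0 0]
t=5: x=[34.9000 22.1400 8.8400 1.1200 0.0000 0.0000 0.0000 0.0000 0.0000 0.0000] k=[34 21 8 4 0 0 0 0 0 0]

0.115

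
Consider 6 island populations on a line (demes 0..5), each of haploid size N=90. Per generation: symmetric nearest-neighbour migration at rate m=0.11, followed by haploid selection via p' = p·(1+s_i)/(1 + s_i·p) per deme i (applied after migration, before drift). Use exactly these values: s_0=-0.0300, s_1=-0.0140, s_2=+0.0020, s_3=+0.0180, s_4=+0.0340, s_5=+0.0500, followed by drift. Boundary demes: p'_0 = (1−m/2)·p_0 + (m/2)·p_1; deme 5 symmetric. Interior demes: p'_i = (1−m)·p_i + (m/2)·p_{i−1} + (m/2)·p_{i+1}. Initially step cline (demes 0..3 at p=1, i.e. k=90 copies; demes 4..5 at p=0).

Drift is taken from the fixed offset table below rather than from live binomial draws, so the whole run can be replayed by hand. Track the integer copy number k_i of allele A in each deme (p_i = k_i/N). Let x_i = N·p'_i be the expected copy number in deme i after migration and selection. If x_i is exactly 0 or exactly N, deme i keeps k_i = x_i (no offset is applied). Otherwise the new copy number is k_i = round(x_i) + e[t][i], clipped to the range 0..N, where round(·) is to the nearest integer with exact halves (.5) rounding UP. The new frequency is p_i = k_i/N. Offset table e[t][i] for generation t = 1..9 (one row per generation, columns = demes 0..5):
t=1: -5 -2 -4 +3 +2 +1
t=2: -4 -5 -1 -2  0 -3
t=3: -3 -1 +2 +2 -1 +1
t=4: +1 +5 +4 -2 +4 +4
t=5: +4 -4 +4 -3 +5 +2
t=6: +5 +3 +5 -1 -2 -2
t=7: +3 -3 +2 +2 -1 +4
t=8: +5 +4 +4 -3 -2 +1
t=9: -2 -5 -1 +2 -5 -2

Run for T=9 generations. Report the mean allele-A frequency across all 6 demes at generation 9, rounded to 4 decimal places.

0.7037

t=0: k=[90 90 90 90 0 0]
t=1: x=[90.0000 90.0000 90.0000 85.1328 5.1087 0.0000] k=[90 90 90 88 7 0]
t=2: x=[90.0000 90.0000 89.8902 83.7594 11.3987 0.4042] k=[90 90 89 82 11 0]
t=3: x=[90.0000 89.9442 88.6726 78.6580 14.7068 0.6350] k=[90 89 90 81 14 2]
t=4: x=[89.9433 89.0975 89.4511 77.9968 17.4914 2.7889] k=[90 90 90 76 21 7]
t=5: x=[90.0000 90.0000 89.2315 73.9813 23.8363 8.1234] k=[90 90 90 71 29 10]
t=6: x=[90.0000 90.0000 88.9571 70.0137 30.9403 11.5265] k=[90 90 90 69 29 10]
t=7: x=[90.0000 90.0000 88.8473 68.2506 30.8291 11.5265] k=[90 90 90 70 30 16]
t=8: x=[90.0000 90.0000 88.9022 69.1868 32.1173 17.4460] k=[90 90 90 66 30 18]
t=9: x=[90.0000 90.0000 88.6826 65.6581 32.0062 19.3920] k=[90 90 88 68 27 17]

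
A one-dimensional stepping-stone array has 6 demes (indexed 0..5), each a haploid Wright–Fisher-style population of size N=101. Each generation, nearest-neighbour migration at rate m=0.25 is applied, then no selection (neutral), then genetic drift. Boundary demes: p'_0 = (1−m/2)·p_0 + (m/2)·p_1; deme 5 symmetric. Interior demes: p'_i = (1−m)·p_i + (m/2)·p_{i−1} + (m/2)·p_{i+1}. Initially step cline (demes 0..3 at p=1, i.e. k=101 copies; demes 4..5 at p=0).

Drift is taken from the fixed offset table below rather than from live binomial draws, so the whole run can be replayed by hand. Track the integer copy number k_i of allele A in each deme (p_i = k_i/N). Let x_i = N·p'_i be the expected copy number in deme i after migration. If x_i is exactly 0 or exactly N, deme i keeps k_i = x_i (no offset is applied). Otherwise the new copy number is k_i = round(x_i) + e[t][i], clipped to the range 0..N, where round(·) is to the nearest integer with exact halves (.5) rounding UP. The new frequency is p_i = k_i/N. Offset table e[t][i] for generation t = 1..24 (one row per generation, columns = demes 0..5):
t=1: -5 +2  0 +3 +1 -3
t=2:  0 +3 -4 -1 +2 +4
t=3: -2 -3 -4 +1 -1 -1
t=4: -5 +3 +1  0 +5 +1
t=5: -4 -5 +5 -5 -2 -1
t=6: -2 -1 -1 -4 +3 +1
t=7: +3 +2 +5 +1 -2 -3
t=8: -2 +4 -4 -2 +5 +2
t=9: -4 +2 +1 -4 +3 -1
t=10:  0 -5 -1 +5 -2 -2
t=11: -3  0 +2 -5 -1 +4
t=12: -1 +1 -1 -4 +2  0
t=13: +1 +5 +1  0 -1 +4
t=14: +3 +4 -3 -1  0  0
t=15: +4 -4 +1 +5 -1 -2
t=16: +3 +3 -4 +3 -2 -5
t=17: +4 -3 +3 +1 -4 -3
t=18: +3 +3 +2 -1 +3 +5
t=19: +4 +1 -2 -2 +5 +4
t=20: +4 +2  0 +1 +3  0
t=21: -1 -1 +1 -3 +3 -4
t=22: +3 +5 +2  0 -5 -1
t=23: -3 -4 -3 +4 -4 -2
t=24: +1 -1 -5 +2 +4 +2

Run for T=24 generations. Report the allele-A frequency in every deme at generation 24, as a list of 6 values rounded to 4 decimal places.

[0.9604, 0.8713, 0.7228, 0.6832, 0.5347, 0.4455]

t=0: k=[101 101 101 101 0 0]
t=1: x=[101.0000 101.0000 101.0000 88.3750 12.6250 0.0000] k=[101 101 101 91 14 0]
t=2: x=[101.0000 101.0000 99.7500 82.6250 21.8750 1.7500] k=[101 101 96 82 24 6]
t=3: x=[101.0000 100.3750 94.8750 76.5000 29.0000 8.2500] k=[101 97 91 78 28 7]
t=4: x=[100.5000 96.7500 90.1250 73.3750 31.6250 9.6250] k=[96 100 91 73 37 11]
t=5: x=[96.5000 98.3750 89.8750 70.7500 38.2500 14.2500] k=[93 93 95 66 36 13]
t=6: x=[93.0000 93.2500 91.1250 65.8750 36.8750 15.8750] k=[91 92 90 62 40 17]
t=7: x=[91.1250 91.6250 86.7500 62.7500 39.8750 19.8750] k=[94 94 92 64 38 17]
t=8: x=[94.0000 93.7500 88.7500 64.2500 38.6250 19.6250] k=[92 98 85 62 44 22]
t=9: x=[92.7500 95.6250 83.7500 62.6250 43.5000 24.7500] k=[89 98 85 59 47 24]
t=10: x=[90.1250 95.2500 83.3750 60.7500 45.6250 26.8750] k=[90 90 82 66 44 25]
t=11: x=[90.0000 89.0000 81.0000 65.2500 44.3750 27.3750] k=[87 89 83 60 43 31]
t=12: x=[87.2500 88.0000 80.8750 60.7500 43.6250 32.5000] k=[86 89 80 57 46 33]
t=13: x=[86.3750 87.5000 78.2500 58.5000 45.7500 34.6250] k=[87 93 79 59 45 39]
t=14: x=[87.7500 90.5000 78.2500 59.7500 46.0000 39.7500] k=[91 95 75 59 46 40]
t=15: x=[91.5000 92.0000 75.5000 59.3750 46.8750 40.7500] k=[96 88 77 64 46 39]
t=16: x=[95.0000 87.6250 76.7500 63.3750 47.3750 39.8750] k=[98 91 73 66 45 35]
t=17: x=[97.1250 89.6250 74.3750 64.2500 46.3750 36.2500] k=[101 87 77 65 42 33]
t=18: x=[99.2500 87.5000 76.7500 63.6250 43.7500 34.1250] k=[101 91 79 63 47 39]
t=19: x=[99.7500 90.7500 78.5000 63.0000 48.0000 40.0000] k=[101 92 77 61 53 44]
t=20: x=[99.8750 91.2500 76.8750 62.0000 52.8750 45.1250] k=[101 93 77 63 56 45]
t=21: x=[100.0000 92.0000 77.2500 63.8750 55.5000 46.3750] k=[99 91 78 61 59 42]
t=22: x=[98.0000 90.3750 77.5000 62.8750 57.1250 44.1250] k=[101 95 80 63 52 43]
t=23: x=[100.2500 93.8750 79.7500 63.7500 52.2500 44.1250] k=[97 90 77 68 48 42]
t=24: x=[96.1250 89.2500 77.5000 66.6250 49.7500 42.7500] k=[97 88 73 69 54 45]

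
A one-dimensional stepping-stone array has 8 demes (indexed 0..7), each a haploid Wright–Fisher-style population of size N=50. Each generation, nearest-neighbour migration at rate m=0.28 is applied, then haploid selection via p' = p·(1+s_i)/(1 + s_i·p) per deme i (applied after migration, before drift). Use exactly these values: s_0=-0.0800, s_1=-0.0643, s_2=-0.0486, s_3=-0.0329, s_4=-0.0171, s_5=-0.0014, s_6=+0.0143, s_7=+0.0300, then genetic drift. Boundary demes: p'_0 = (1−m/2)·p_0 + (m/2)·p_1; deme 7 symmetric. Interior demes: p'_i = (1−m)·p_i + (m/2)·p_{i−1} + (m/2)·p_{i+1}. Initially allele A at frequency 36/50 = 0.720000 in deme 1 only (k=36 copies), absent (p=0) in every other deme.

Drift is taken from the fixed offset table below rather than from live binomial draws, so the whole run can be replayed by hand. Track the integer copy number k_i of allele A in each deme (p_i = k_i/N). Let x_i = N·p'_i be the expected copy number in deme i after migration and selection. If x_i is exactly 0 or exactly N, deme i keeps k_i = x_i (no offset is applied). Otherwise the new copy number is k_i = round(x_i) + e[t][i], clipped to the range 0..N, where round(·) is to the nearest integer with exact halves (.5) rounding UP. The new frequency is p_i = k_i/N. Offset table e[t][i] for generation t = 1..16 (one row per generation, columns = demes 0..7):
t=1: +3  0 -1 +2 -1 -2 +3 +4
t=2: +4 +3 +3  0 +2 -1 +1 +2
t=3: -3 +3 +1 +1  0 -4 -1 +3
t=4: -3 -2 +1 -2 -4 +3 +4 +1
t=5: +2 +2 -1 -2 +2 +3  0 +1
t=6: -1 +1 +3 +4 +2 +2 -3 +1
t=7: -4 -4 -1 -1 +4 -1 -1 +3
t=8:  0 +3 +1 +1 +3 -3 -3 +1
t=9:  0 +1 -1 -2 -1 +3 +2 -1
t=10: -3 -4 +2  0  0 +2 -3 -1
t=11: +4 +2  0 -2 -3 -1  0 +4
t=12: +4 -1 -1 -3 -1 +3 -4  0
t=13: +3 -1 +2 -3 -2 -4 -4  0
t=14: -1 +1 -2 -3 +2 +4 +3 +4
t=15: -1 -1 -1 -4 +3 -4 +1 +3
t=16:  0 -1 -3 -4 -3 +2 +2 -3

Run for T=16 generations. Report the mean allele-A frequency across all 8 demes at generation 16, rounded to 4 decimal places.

t=0: k=[0 36 0 0 0 0 0 0]
t=1: x=[4.6745 25.0897 4.8187 0.0000 0.0000 0.0000 0.0000 0.0000] k=[8 25 4 0 0 0 0 0]
t=2: x=[9.7109 18.8927 6.1078 0.5418 0.0000 0.0000 0.0000 0.0000] k=[14 22 9 1 0 0 0 0]
t=3: x=[14.2553 18.2826 9.3164 1.9174 0.1376 0.0000 0.0000 0.0000] k=[11 21 10 3 0 0 0 0]
t=4: x=[11.6389 17.3006 10.1510 3.4510 0.4129 0.0000 0.0000 0.0000] k=[9 15 11 1 0 0 0 0]
t=5: x=[9.1976 12.9520 9.7626 2.1889 0.1376 0.0000 0.0000 0.0000] k=[11 15 9 0 2 0 0 0]
t=6: x=[10.8356 12.9520 8.2317 1.4908 1.4161 0.2796 0.0000 0.0000] k=[10 14 11 5 3 2 0 0]
t=7: x=[9.8822 12.3903 10.1704 5.3968 3.0896 1.8575 0.2840 0.0000] k=[6 8 9 4 7 1 0 0]
t=8: x=[5.8362 7.4297 7.8255 4.9683 5.6529 1.6977 0.1420 0.0000] k=[6 10 9 6 9 0 0 0]
t=9: x=[6.0992 8.8073 8.3671 6.6449 7.2129 1.2583 0.0000 0.0000] k=[6 10 7 5 6 4 0 0]
t=10: x=[6.0992 8.5391 6.8405 5.2604 5.4951 3.7152 0.5679 0.0000] k=[3 5 9 5 5 6 0 0]
t=11: x=[3.0335 4.9743 7.5549 5.3968 5.0610 5.0137 0.8518 0.0000] k=[7 7 8 3 2 4 1 0]
t=12: x=[6.5129 6.7428 6.8598 3.4510 2.3806 3.2957 1.2978 0.1442] k=[11 6 6 0 1 6 0 0]
t=13: x=[9.6348 6.3237 4.9340 0.9484 1.5341 4.4543 0.8518 0.0000] k=[13 5 7 0 0 0 0 0]
t=14: x=[11.1414 6.0382 5.4917 0.9484 0.0000 0.0000 0.0000 0.0000] k=[10 7 3 0 0 0 0 0]
t=15: x=[8.9508 6.4760 2.9965 0.4063 0.0000 0.0000 0.0000 0.0000] k=[8 5 2 0 0 0 0 0]
t=16: x=[7.0592 4.7088 2.0402 0.2708 0.0000 0.0000 0.0000 0.0000] k=[7 4 0 0 0 0 0 0]

0.0275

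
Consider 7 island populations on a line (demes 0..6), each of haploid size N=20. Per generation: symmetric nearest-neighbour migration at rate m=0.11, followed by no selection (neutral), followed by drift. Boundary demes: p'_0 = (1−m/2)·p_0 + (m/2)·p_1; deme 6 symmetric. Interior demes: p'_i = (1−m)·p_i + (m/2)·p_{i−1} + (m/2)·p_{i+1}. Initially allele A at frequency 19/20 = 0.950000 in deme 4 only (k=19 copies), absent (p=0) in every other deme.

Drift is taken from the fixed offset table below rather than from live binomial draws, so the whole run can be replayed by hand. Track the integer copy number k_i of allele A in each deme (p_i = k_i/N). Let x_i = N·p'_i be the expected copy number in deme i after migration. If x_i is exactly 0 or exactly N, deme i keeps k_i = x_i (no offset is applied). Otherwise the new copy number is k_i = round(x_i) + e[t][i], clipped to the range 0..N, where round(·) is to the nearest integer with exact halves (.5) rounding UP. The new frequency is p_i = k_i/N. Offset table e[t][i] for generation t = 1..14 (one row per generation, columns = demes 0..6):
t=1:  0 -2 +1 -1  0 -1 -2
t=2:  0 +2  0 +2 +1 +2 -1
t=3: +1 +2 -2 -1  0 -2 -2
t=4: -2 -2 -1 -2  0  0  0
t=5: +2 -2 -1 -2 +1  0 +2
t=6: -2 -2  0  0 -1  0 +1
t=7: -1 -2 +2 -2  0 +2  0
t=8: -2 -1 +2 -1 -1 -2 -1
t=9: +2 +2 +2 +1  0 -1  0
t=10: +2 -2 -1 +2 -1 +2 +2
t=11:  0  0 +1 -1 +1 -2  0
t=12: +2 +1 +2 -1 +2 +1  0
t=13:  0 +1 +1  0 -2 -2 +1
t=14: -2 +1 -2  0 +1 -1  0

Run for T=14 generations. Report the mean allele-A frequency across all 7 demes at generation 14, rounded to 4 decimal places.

t=0: k=[0 0 0 0 19 0 0]
t=1: x=[0.0000 0.0000 0.0000 1.0450 16.9100 1.0450 0.0000] k=[0 0 0 0 17 0 0]
t=2: x=[0.0000 0.0000 0.0000 0.9350 15.1300 0.9350 0.0000] k=[0 0 0 3 16 3 0]
t=3: x=[0.0000 0.0000 0.1650 3.5500 14.5700 3.5500 0.1650] k=[0 0 0 3 15 2 0]
t=4: x=[0.0000 0.0000 0.1650 3.4950 13.6250 2.6050 0.1100] k=[0 0 0 1 14 3 0]
t=5: x=[0.0000 0.0000 0.0550 1.6600 12.6800 3.4400 0.1650] k=[0 0 0 0 14 3 2]
t=6: x=[0.0000 0.0000 0.0000 0.7700 12.6250 3.5500 2.0550] k=[0 0 0 1 12 4 3]
t=7: x=[0.0000 0.0000 0.0550 1.5500 10.9550 4.3850 3.0550] k=[0 0 2 0 11 6 3]
t=8: x=[0.0000 0.1100 1.7800 0.7150 10.1200 6.1100 3.1650] k=[0 0 4 0 9 4 2]
t=9: x=[0.0000 0.2200 3.5600 0.7150 8.2300 4.1650 2.1100] k=[0 2 6 2 8 3 2]
t=10: x=[0.1100 2.1100 5.5600 2.5500 7.3950 3.2200 2.0550] k=[2 0 5 5 6 5 4]
t=11: x=[1.8900 0.3850 4.7250 5.0550 5.8900 5.0000 4.0550] k=[2 0 6 4 7 3 4]
t=12: x=[1.8900 0.4400 5.5600 4.2750 6.6150 3.2750 3.9450] k=[4 1 8 3 9 4 4]
t=13: x=[3.8350 1.5500 7.3400 3.6050 8.3950 4.2750 4.0000] k=[4 3 8 4 6 2 5]
t=14: x=[3.9450 3.3300 7.5050 4.3300 5.6700 2.3850 4.8350] k=[2 4 6 4 7 1 5]

0.2071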